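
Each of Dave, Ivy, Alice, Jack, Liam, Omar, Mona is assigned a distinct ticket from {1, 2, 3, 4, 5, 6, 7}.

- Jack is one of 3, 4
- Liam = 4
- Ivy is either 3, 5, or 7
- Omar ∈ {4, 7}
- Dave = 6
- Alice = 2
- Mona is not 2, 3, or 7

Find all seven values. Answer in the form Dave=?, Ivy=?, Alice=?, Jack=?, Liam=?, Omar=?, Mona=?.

Dave=6, Ivy=5, Alice=2, Jack=3, Liam=4, Omar=7, Mona=1

Dave must be 6 (only option left). Remove 6 from Mona.
Alice's domain is down to {2}, so Alice = 2.
Liam has just one choice, so Liam = 4. Remove 4 from Jack, Omar, Mona.
Omar has just one choice, so Omar = 7. Strike 7 from Ivy.
Jack's domain is down to {3}, so Jack = 3. Strike 3 from Ivy.
Ivy's domain is down to {5}, so Ivy = 5. Eliminate 5 elsewhere: Mona.
Mona must be 1 (only option left).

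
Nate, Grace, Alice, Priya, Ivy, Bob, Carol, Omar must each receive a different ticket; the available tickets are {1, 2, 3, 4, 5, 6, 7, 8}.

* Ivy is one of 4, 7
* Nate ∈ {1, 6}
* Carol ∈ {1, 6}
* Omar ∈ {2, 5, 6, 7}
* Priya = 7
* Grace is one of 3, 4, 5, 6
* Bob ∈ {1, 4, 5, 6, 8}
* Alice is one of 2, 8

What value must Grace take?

3

Priya has just one choice, so Priya = 7. Remove 7 from Ivy, Omar.
Ivy must be 4 (only option left). So Grace, Bob can't be 4.
Among the 6 still-open variables, 3 fits only Grace (and all 6 values in {1, 2, 3, 5, 6, 8} must be used), so Grace = 3.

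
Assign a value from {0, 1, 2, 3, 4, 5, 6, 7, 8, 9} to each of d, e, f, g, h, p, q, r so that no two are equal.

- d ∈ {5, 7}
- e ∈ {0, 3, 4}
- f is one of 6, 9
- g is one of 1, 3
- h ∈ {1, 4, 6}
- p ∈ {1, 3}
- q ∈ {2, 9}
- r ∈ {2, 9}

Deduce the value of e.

g and p share exactly the 2 values {1, 3}; by pigeonhole those values go to them, so strike 1, 3 from e, h.
q and r between them cover only {2, 9} — a naked pair. Remove those values from f.
That leaves f = 6. So h can't be 6.
h has just one choice, so h = 4. So e can't be 4.
So e = 0.

0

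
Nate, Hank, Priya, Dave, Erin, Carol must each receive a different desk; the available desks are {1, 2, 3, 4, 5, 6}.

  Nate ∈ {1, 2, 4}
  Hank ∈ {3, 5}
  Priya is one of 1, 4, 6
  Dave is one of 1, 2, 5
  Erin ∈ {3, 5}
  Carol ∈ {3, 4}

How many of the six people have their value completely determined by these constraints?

2

Among the 6 variables, 6 fits only Priya (and all 6 values in {1, 2, 3, 4, 5, 6} must be used), so Priya = 6.
Hank and Erin between them cover only {3, 5} — a naked pair. Remove those values from Dave, Carol.
Carol has just one choice, so Carol = 4. Remove 4 from Nate.
Determined: Priya=6, Carol=4. The other people each still have more than one consistent value. That makes 2.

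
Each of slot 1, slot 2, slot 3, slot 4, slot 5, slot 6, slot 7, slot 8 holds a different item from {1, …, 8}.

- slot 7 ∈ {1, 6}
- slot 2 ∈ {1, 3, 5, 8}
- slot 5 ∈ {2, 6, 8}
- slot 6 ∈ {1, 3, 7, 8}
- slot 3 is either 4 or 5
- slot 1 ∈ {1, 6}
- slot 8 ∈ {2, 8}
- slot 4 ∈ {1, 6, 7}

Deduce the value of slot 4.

7

The 8 variables together cover exactly {1, 2, 3, 4, 5, 6, 7, 8} — 8 values for 8 variables — and 4 appears only in slot 3's list, so slot 3 = 4.
The 7 still-open variables together cover exactly {1, 2, 3, 5, 6, 7, 8} — 7 values for 7 variables — and 5 appears only in slot 2's list, so slot 2 = 5.
The 6 still-open variables together cover exactly {1, 2, 3, 6, 7, 8} — 6 values for 6 variables — and 3 appears only in slot 6's list, so slot 6 = 3.
The 5 still-open variables draw from only 5 values {1, 2, 6, 7, 8}, so each is used; only slot 4 can be 7, hence slot 4 = 7.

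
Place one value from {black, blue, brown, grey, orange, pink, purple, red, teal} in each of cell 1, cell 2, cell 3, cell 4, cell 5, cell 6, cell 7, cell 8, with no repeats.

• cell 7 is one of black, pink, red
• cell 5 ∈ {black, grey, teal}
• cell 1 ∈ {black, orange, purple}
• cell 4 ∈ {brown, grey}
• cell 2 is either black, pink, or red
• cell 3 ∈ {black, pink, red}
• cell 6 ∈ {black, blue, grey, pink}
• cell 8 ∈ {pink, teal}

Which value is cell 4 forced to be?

brown

cell 2, cell 3, cell 7 share exactly the 3 values {black, pink, red}; by pigeonhole those values go to them, so strike black, pink, red from cell 1, cell 5, cell 6, cell 8.
cell 8 must be teal (only option left). Eliminate teal elsewhere: cell 5.
cell 5's domain is down to {grey}, so cell 5 = grey. Eliminate grey elsewhere: cell 4, cell 6.
So cell 4 = brown.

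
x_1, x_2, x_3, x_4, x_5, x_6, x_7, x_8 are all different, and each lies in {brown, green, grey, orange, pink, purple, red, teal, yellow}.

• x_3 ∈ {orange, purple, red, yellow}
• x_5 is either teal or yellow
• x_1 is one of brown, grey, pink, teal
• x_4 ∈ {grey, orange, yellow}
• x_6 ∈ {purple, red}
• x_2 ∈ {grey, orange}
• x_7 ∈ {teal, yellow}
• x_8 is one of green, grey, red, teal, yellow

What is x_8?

green

The 2 variables x_5 and x_7 are confined to {teal, yellow}, which locks those values in; drop them from x_1, x_3, x_4, x_8.
x_2 and x_4 share exactly the 2 values {grey, orange}; by pigeonhole those values go to them, so strike grey, orange from x_1, x_3, x_8.
x_3 and x_6 between them cover only {purple, red} — a naked pair. Remove those values from x_8.
So x_8 = green.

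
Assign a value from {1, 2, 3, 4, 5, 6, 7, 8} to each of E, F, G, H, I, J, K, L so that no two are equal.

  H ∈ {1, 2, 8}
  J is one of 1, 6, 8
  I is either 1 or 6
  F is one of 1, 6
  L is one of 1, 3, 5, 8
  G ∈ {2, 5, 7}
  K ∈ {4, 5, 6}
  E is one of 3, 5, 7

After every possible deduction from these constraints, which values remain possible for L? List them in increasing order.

3, 5

Among the 8 variables, 4 fits only K (and all 8 values in {1, 2, 3, 4, 5, 6, 7, 8} must be used), so K = 4.
F and I share exactly the 2 values {1, 6}; by pigeonhole those values go to them, so strike 1, 6 from H, J, L.
J must be 8 (only option left). Strike 8 from H, L.
H must be 2 (only option left). So G can't be 2.
No further eliminations apply; L can still be any of 3, 5.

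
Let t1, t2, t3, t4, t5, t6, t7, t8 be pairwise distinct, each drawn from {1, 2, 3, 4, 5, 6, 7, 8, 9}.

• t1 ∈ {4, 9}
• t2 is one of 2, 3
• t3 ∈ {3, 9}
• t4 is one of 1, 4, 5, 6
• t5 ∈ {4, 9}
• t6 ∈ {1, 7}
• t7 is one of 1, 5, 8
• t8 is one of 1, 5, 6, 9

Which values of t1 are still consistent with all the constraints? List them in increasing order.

The 2 variables t1 and t5 are confined to {4, 9}, which locks those values in; drop them from t3, t4, t8.
t3 has just one choice, so t3 = 3. Remove 3 from t2.
t2 must be 2 (only option left).
No further eliminations apply; t1 can still be any of 4, 9.

4, 9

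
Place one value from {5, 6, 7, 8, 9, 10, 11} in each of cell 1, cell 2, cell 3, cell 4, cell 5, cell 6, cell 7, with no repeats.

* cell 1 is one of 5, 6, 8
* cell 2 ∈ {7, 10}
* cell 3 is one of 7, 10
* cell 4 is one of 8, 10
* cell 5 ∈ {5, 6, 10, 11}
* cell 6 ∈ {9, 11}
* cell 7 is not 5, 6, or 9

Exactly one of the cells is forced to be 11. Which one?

The 7 variables draw from only 7 values {5, 6, 7, 8, 9, 10, 11}, so each is used; only cell 6 can be 9, hence cell 6 = 9.
The 2 variables cell 2 and cell 3 are confined to {7, 10}, which locks those values in; drop them from cell 4, cell 5, cell 7.
That leaves cell 4 = 8. Remove 8 from cell 1, cell 7.
So 11 goes to cell 7.

cell 7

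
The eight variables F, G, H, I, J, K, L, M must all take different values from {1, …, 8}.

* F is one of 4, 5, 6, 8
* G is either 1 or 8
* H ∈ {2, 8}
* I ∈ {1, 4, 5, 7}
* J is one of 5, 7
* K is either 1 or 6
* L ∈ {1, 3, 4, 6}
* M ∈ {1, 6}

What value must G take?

8

The 8 variables together cover exactly {1, 2, 3, 4, 5, 6, 7, 8} — 8 values for 8 variables — and 2 appears only in H's list, so H = 2.
Among the 7 still-open variables, 3 fits only L (and all 7 values in {1, 3, 4, 5, 6, 7, 8} must be used), so L = 3.
The 2 variables K and M are confined to {1, 6}, which locks those values in; drop them from F, G, I.
So G = 8.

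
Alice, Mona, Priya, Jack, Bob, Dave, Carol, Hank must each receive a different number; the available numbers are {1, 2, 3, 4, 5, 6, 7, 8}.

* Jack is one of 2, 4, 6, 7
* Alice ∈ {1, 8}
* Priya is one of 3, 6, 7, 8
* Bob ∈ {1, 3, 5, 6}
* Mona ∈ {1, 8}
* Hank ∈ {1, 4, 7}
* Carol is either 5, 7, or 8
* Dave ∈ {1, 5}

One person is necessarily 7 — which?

Carol

The 8 variables together cover exactly {1, 2, 3, 4, 5, 6, 7, 8} — 8 values for 8 variables — and 2 appears only in Jack's list, so Jack = 2.
The 7 still-open variables together cover exactly {1, 3, 4, 5, 6, 7, 8} — 7 values for 7 variables — and 4 appears only in Hank's list, so Hank = 4.
The 2 variables Alice and Mona are confined to {1, 8}, which locks those values in; drop them from Priya, Bob, Dave, Carol.
Dave has just one choice, so Dave = 5. Strike 5 from Bob, Carol.
So 7 goes to Carol.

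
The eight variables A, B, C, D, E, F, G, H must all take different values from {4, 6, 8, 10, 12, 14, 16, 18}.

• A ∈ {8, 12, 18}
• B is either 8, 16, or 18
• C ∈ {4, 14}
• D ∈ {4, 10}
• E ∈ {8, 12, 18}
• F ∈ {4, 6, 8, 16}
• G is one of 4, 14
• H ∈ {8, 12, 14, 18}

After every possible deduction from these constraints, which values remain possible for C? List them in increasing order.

The 8 variables draw from only 8 values {4, 6, 8, 10, 12, 14, 16, 18}, so each is used; only F can be 6, hence F = 6.
The 7 still-open variables draw from only 7 values {4, 8, 10, 12, 14, 16, 18}, so each is used; only D can be 10, hence D = 10.
The 6 still-open variables draw from only 6 values {4, 8, 12, 14, 16, 18}, so each is used; only B can be 16, hence B = 16.
C and G share exactly the 2 values {4, 14}; by pigeonhole those values go to them, so strike 4, 14 from H.
No further eliminations apply; C can still be any of 4, 14.

4, 14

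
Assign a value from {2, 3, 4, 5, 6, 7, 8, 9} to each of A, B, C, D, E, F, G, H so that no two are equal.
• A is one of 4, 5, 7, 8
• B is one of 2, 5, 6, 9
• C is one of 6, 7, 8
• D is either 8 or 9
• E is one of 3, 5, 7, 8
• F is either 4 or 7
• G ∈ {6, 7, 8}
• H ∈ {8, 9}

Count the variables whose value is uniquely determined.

4

The 8 variables draw from only 8 values {2, 3, 4, 5, 6, 7, 8, 9}, so each is used; only B can be 2, hence B = 2.
The 7 still-open variables together cover exactly {3, 4, 5, 6, 7, 8, 9} — 7 values for 7 variables — and 3 appears only in E's list, so E = 3.
The 6 still-open variables draw from only 6 values {4, 5, 6, 7, 8, 9}, so each is used; only A can be 5, hence A = 5.
The 5 still-open variables together cover exactly {4, 6, 7, 8, 9} — 5 values for 5 variables — and 4 appears only in F's list, so F = 4.
The 2 variables D and H are confined to {8, 9}, which locks those values in; drop them from C, G.
Determined: A=5, B=2, E=3, F=4. The other variables each still have more than one consistent value. That makes 4.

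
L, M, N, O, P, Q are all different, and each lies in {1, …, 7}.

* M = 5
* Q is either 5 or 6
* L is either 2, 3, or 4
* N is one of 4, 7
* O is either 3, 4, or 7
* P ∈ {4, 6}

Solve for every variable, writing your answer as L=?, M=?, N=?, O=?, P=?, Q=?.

L=2, M=5, N=7, O=3, P=4, Q=6

M's domain is down to {5}, so M = 5. Strike 5 from Q.
Q's domain is down to {6}, so Q = 6. Eliminate 6 elsewhere: P.
P has just one choice, so P = 4. Remove 4 from L, N, O.
That leaves N = 7. So O can't be 7.
O must be 3 (only option left). Remove 3 from L.
That leaves L = 2.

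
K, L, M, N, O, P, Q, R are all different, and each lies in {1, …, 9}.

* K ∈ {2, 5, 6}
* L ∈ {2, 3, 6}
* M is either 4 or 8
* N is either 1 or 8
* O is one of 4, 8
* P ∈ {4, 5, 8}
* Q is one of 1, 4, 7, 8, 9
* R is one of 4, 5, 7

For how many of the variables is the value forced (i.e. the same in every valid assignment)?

4

M and O share exactly the 2 values {4, 8}; by pigeonhole those values go to them, so strike 4, 8 from N, P, Q, R.
That leaves N = 1. Eliminate 1 elsewhere: Q.
P has just one choice, so P = 5. Eliminate 5 elsewhere: K, R.
That leaves R = 7. So Q can't be 7.
Q has just one choice, so Q = 9.
Determined: N=1, P=5, Q=9, R=7. The other variables each still have more than one consistent value. That makes 4.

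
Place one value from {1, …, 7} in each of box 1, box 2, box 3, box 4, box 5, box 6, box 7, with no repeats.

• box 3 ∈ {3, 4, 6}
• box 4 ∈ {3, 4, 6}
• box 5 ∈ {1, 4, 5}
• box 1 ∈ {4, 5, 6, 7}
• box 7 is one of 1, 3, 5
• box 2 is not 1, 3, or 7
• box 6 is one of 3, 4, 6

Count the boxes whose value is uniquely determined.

The 7 variables together cover exactly {1, 2, 3, 4, 5, 6, 7} — 7 values for 7 variables — and 2 appears only in box 2's list, so box 2 = 2.
The 6 still-open variables together cover exactly {1, 3, 4, 5, 6, 7} — 6 values for 6 variables — and 7 appears only in box 1's list, so box 1 = 7.
The 3 variables box 3, box 4, box 6 are confined to {3, 4, 6}, which locks those values in; drop them from box 5, box 7.
Determined: box 1=7, box 2=2. The other boxes each still have more than one consistent value. That makes 2.

2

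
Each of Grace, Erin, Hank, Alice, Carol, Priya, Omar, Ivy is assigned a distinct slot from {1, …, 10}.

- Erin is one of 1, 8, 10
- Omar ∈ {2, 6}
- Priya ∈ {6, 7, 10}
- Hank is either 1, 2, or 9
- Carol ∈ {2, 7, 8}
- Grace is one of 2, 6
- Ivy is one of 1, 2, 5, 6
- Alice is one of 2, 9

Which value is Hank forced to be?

The 8 variables draw from only 8 values {1, 2, 5, 6, 7, 8, 9, 10}, so each is used; only Ivy can be 5, hence Ivy = 5.
The 2 variables Grace and Omar are confined to {2, 6}, which locks those values in; drop them from Hank, Alice, Carol, Priya.
Alice's domain is down to {9}, so Alice = 9. So Hank can't be 9.
So Hank = 1.

1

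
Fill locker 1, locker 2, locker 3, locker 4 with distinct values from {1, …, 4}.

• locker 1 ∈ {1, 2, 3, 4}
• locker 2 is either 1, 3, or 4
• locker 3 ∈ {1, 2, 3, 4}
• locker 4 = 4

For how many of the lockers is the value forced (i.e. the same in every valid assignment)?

locker 4's domain is down to {4}, so locker 4 = 4. Strike 4 from locker 1, locker 2, locker 3.
Determined: locker 4=4. The other lockers each still have more than one consistent value. That makes 1.

1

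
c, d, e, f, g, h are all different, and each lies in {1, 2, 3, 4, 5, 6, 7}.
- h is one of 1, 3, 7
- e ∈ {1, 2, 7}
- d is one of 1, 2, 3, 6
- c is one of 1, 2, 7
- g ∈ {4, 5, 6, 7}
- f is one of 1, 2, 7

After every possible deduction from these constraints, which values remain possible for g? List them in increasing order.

4, 5

c, e, f between them cover only {1, 2, 7} — a naked triple. Remove those values from d, g, h.
h's domain is down to {3}, so h = 3. Strike 3 from d.
d must be 6 (only option left). So g can't be 6.
No further eliminations apply; g can still be any of 4, 5.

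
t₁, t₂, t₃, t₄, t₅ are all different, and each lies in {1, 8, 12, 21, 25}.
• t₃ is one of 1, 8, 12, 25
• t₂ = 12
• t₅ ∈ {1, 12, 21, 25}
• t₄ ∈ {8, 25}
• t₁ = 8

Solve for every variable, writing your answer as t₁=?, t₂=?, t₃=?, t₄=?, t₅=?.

t₁=8, t₂=12, t₃=1, t₄=25, t₅=21

t₁ has just one choice, so t₁ = 8. Remove 8 from t₃, t₄.
t₂'s domain is down to {12}, so t₂ = 12. Eliminate 12 elsewhere: t₃, t₅.
t₄ must be 25 (only option left). Strike 25 from t₃, t₅.
That leaves t₃ = 1. So t₅ can't be 1.
t₅ has just one choice, so t₅ = 21.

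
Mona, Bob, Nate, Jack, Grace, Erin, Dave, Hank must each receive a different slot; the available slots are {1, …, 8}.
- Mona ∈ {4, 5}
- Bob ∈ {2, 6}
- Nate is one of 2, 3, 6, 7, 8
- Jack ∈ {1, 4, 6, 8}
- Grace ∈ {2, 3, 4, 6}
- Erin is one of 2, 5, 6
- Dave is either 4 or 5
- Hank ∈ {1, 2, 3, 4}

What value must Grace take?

3

The 8 variables draw from only 8 values {1, 2, 3, 4, 5, 6, 7, 8}, so each is used; only Nate can be 7, hence Nate = 7.
The 7 still-open variables together cover exactly {1, 2, 3, 4, 5, 6, 8} — 7 values for 7 variables — and 8 appears only in Jack's list, so Jack = 8.
The 6 still-open variables draw from only 6 values {1, 2, 3, 4, 5, 6}, so each is used; only Hank can be 1, hence Hank = 1.
The 5 still-open variables draw from only 5 values {2, 3, 4, 5, 6}, so each is used; only Grace can be 3, hence Grace = 3.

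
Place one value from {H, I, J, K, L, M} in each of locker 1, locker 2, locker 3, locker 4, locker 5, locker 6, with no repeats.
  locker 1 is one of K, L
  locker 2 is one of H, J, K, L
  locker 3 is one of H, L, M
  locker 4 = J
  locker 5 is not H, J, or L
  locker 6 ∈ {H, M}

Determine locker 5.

I

locker 4 must be J (only option left). So locker 2 can't be J.
Among the 5 still-open variables, I fits only locker 5 (and all 5 values in {H, I, K, L, M} must be used), so locker 5 = I.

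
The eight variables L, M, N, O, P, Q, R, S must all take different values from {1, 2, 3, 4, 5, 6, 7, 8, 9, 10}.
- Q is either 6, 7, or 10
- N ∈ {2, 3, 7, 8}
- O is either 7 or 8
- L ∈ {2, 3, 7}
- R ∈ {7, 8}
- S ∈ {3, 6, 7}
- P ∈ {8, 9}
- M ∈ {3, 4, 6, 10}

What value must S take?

The 8 variables draw from only 8 values {2, 3, 4, 6, 7, 8, 9, 10}, so each is used; only M can be 4, hence M = 4.
The 7 still-open variables draw from only 7 values {2, 3, 6, 7, 8, 9, 10}, so each is used; only P can be 9, hence P = 9.
The 6 still-open variables draw from only 6 values {2, 3, 6, 7, 8, 10}, so each is used; only Q can be 10, hence Q = 10.
The 5 still-open variables draw from only 5 values {2, 3, 6, 7, 8}, so each is used; only S can be 6, hence S = 6.

6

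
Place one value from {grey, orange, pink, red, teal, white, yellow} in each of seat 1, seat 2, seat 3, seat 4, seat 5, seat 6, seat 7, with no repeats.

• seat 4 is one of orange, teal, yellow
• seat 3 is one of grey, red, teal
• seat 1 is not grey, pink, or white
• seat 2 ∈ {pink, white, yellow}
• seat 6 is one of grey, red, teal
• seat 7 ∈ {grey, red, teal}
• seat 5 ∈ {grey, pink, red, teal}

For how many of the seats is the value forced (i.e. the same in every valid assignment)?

Among the 7 variables, white fits only seat 2 (and all 7 values in {grey, orange, pink, red, teal, white, yellow} must be used), so seat 2 = white.
Among the 6 still-open variables, pink fits only seat 5 (and all 6 values in {grey, orange, pink, red, teal, yellow} must be used), so seat 5 = pink.
seat 3, seat 6, seat 7 between them cover only {grey, red, teal} — a naked triple. Remove those values from seat 1, seat 4.
Determined: seat 2=white, seat 5=pink. The other seats each still have more than one consistent value. That makes 2.

2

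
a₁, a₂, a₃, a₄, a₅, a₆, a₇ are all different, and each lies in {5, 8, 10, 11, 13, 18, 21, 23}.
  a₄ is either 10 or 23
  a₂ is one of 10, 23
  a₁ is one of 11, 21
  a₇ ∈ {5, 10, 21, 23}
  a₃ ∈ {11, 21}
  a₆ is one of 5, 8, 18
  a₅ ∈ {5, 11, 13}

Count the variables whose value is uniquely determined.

2

The 2 variables a₁ and a₃ are confined to {11, 21}, which locks those values in; drop them from a₅, a₇.
a₂ and a₄ between them cover only {10, 23} — a naked pair. Remove those values from a₇.
a₇ has just one choice, so a₇ = 5. Remove 5 from a₅, a₆.
a₅'s domain is down to {13}, so a₅ = 13.
Determined: a₅=13, a₇=5. The other variables each still have more than one consistent value. That makes 2.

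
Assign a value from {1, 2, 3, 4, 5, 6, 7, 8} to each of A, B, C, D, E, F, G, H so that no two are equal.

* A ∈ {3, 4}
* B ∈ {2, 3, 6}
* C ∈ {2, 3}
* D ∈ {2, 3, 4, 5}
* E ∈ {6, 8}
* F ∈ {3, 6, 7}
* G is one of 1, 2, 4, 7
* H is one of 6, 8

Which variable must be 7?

The 8 variables draw from only 8 values {1, 2, 3, 4, 5, 6, 7, 8}, so each is used; only G can be 1, hence G = 1.
The 7 still-open variables draw from only 7 values {2, 3, 4, 5, 6, 7, 8}, so each is used; only D can be 5, hence D = 5.
The 6 still-open variables together cover exactly {2, 3, 4, 6, 7, 8} — 6 values for 6 variables — and 4 appears only in A's list, so A = 4.
The 5 still-open variables draw from only 5 values {2, 3, 6, 7, 8}, so each is used; only F can be 7, hence F = 7.

F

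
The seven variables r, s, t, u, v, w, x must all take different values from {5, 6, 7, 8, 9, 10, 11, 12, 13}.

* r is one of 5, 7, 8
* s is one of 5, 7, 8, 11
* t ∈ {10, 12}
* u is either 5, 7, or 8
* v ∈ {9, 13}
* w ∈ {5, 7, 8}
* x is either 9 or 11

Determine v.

13

The 3 variables r, u, w are confined to {5, 7, 8}, which locks those values in; drop them from s.
s's domain is down to {11}, so s = 11. Eliminate 11 elsewhere: x.
x must be 9 (only option left). Remove 9 from v.
So v = 13.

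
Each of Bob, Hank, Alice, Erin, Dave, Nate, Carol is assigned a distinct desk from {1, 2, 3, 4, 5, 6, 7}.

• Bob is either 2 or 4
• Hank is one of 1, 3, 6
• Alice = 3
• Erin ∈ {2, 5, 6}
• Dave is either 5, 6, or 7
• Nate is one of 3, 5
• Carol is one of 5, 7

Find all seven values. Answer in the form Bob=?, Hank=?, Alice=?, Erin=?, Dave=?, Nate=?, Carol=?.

Alice must be 3 (only option left). Eliminate 3 elsewhere: Hank, Nate.
Nate has just one choice, so Nate = 5. Eliminate 5 elsewhere: Erin, Dave, Carol.
Carol must be 7 (only option left). So Dave can't be 7.
Dave must be 6 (only option left). So Hank, Erin can't be 6.
Hank's domain is down to {1}, so Hank = 1.
That leaves Erin = 2. Remove 2 from Bob.
Bob has just one choice, so Bob = 4.

Bob=4, Hank=1, Alice=3, Erin=2, Dave=6, Nate=5, Carol=7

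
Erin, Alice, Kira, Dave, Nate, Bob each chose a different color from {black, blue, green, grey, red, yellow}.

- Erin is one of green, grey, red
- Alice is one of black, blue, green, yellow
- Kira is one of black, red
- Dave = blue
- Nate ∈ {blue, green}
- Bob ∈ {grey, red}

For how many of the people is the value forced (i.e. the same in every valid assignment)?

Dave must be blue (only option left). Remove blue from Alice, Nate.
That leaves Nate = green. Remove green from Erin, Alice.
Among the 4 still-open variables, yellow fits only Alice (and all 4 values in {black, grey, red, yellow} must be used), so Alice = yellow.
The 3 still-open variables together cover exactly {black, grey, red} — 3 values for 3 variables — and black appears only in Kira's list, so Kira = black.
Determined: Alice=yellow, Kira=black, Dave=blue, Nate=green. The other people each still have more than one consistent value. That makes 4.

4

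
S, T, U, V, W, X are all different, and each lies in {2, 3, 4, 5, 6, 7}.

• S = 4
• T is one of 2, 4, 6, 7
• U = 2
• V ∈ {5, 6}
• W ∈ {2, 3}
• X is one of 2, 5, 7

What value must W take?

S must be 4 (only option left). So T can't be 4.
That leaves U = 2. Remove 2 from T, W, X.
So W = 3.

3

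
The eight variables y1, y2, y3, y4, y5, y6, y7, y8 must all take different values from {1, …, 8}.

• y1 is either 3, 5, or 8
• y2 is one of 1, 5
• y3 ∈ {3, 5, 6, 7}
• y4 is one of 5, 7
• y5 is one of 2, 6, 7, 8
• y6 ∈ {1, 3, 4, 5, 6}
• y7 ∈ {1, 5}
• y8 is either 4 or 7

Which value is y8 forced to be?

4

The 8 variables draw from only 8 values {1, 2, 3, 4, 5, 6, 7, 8}, so each is used; only y5 can be 2, hence y5 = 2.
The 7 still-open variables draw from only 7 values {1, 3, 4, 5, 6, 7, 8}, so each is used; only y1 can be 8, hence y1 = 8.
y2 and y7 share exactly the 2 values {1, 5}; by pigeonhole those values go to them, so strike 1, 5 from y3, y4, y6.
y4 has just one choice, so y4 = 7. Remove 7 from y3, y8.
So y8 = 4.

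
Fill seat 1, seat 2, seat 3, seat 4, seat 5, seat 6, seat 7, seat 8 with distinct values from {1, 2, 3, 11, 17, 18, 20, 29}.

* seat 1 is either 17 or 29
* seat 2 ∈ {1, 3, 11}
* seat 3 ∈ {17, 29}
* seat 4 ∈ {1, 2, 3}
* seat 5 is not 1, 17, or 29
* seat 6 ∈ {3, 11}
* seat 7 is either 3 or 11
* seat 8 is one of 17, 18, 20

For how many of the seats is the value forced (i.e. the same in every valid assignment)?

The 2 variables seat 1 and seat 3 are confined to {17, 29}, which locks those values in; drop them from seat 8.
The 2 variables seat 6 and seat 7 are confined to {3, 11}, which locks those values in; drop them from seat 2, seat 4, seat 5.
seat 2 must be 1 (only option left). Eliminate 1 elsewhere: seat 4.
seat 4 has just one choice, so seat 4 = 2. So seat 5 can't be 2.
Determined: seat 2=1, seat 4=2. The other seats each still have more than one consistent value. That makes 2.

2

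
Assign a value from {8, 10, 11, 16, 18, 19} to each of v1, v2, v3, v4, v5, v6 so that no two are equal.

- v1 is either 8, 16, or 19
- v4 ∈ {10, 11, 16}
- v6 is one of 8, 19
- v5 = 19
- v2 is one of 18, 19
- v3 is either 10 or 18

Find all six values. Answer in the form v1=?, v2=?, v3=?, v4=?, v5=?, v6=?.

v1=16, v2=18, v3=10, v4=11, v5=19, v6=8

v5's domain is down to {19}, so v5 = 19. Remove 19 from v1, v2, v6.
v6 has just one choice, so v6 = 8. So v1 can't be 8.
v1 must be 16 (only option left). Strike 16 from v4.
That leaves v2 = 18. So v3 can't be 18.
v3 must be 10 (only option left). Strike 10 from v4.
That leaves v4 = 11.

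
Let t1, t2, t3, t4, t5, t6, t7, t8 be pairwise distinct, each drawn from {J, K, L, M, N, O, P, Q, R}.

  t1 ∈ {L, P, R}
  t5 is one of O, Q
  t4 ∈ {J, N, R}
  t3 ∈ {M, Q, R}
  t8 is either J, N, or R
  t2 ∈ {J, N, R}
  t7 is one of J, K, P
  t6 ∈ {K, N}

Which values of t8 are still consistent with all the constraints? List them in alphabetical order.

t2, t4, t8 share exactly the 3 values {J, N, R}; by pigeonhole those values go to them, so strike J, N, R from t1, t3, t6, t7.
t6 has just one choice, so t6 = K. Strike K from t7.
t7 has just one choice, so t7 = P. Strike P from t1.
t1 must be L (only option left).
No further eliminations apply; t8 can still be any of J, N, R.

J, N, R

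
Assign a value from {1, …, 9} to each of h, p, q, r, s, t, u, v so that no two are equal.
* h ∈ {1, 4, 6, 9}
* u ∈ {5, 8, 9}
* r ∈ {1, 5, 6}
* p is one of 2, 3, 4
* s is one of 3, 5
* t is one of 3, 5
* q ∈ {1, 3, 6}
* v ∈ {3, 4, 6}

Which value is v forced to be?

4

Among the 8 variables, 2 fits only p (and all 8 values in {1, 2, 3, 4, 5, 6, 8, 9} must be used), so p = 2.
The 7 still-open variables together cover exactly {1, 3, 4, 5, 6, 8, 9} — 7 values for 7 variables — and 8 appears only in u's list, so u = 8.
The 6 still-open variables together cover exactly {1, 3, 4, 5, 6, 9} — 6 values for 6 variables — and 9 appears only in h's list, so h = 9.
The 5 still-open variables together cover exactly {1, 3, 4, 5, 6} — 5 values for 5 variables — and 4 appears only in v's list, so v = 4.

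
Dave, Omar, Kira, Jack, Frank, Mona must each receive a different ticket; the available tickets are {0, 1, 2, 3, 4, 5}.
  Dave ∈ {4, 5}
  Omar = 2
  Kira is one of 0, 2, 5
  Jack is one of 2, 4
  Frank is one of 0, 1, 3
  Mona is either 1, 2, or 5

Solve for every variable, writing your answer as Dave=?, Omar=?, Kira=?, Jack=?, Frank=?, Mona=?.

Omar has just one choice, so Omar = 2. Strike 2 from Kira, Jack, Mona.
Jack has just one choice, so Jack = 4. Eliminate 4 elsewhere: Dave.
That leaves Dave = 5. Strike 5 from Kira, Mona.
Kira has just one choice, so Kira = 0. Remove 0 from Frank.
That leaves Mona = 1. Remove 1 from Frank.
Frank's domain is down to {3}, so Frank = 3.

Dave=5, Omar=2, Kira=0, Jack=4, Frank=3, Mona=1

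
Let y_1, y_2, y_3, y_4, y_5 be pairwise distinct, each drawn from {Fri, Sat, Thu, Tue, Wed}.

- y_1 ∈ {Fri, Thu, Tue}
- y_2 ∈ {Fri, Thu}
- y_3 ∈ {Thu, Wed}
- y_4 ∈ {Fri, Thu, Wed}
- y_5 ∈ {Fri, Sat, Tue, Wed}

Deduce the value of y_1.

Tue

The 5 variables draw from only 5 values {Fri, Sat, Thu, Tue, Wed}, so each is used; only y_5 can be Sat, hence y_5 = Sat.
The 4 still-open variables draw from only 4 values {Fri, Thu, Tue, Wed}, so each is used; only y_1 can be Tue, hence y_1 = Tue.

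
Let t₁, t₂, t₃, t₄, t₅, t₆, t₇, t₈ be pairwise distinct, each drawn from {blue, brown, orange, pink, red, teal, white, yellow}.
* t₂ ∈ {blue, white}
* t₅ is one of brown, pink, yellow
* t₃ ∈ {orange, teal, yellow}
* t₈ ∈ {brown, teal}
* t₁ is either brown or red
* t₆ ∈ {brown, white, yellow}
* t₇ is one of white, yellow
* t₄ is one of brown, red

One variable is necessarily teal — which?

Among the 8 variables, blue fits only t₂ (and all 8 values in {blue, brown, orange, pink, red, teal, white, yellow} must be used), so t₂ = blue.
Among the 7 still-open variables, orange fits only t₃ (and all 7 values in {brown, orange, pink, red, teal, white, yellow} must be used), so t₃ = orange.
Among the 6 still-open variables, pink fits only t₅ (and all 6 values in {brown, pink, red, teal, white, yellow} must be used), so t₅ = pink.
Among the 5 still-open variables, teal fits only t₈ (and all 5 values in {brown, red, teal, white, yellow} must be used), so t₈ = teal.

t₈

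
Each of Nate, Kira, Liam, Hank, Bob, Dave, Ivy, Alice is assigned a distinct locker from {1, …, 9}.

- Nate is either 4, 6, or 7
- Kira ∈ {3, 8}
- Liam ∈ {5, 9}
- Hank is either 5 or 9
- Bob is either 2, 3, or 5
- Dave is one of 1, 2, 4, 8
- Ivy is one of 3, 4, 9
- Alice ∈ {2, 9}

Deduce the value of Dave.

1

Liam and Hank share exactly the 2 values {5, 9}; by pigeonhole those values go to them, so strike 5, 9 from Bob, Ivy, Alice.
That leaves Alice = 2. Strike 2 from Bob, Dave.
Bob's domain is down to {3}, so Bob = 3. Strike 3 from Kira, Ivy.
Ivy's domain is down to {4}, so Ivy = 4. So Nate, Dave can't be 4.
Kira's domain is down to {8}, so Kira = 8. Eliminate 8 elsewhere: Dave.
So Dave = 1.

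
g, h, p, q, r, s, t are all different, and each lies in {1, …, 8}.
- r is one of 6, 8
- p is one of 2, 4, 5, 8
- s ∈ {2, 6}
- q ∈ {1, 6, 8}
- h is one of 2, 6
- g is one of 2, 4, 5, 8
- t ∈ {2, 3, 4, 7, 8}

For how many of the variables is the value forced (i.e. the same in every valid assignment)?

h and s share exactly the 2 values {2, 6}; by pigeonhole those values go to them, so strike 2, 6 from g, p, q, r, t.
r must be 8 (only option left). Remove 8 from g, p, q, t.
That leaves q = 1.
g and p between them cover only {4, 5} — a naked pair. Remove those values from t.
Determined: q=1, r=8. The other variables each still have more than one consistent value. That makes 2.

2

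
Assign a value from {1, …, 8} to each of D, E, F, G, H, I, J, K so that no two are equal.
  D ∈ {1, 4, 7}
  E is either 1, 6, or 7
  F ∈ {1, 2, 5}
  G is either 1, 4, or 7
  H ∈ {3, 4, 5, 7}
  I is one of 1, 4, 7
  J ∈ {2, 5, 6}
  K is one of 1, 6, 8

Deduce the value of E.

Among the 8 variables, 3 fits only H (and all 8 values in {1, 2, 3, 4, 5, 6, 7, 8} must be used), so H = 3.
The 7 still-open variables draw from only 7 values {1, 2, 4, 5, 6, 7, 8}, so each is used; only K can be 8, hence K = 8.
D, G, I share exactly the 3 values {1, 4, 7}; by pigeonhole those values go to them, so strike 1, 4, 7 from E, F.
So E = 6.

6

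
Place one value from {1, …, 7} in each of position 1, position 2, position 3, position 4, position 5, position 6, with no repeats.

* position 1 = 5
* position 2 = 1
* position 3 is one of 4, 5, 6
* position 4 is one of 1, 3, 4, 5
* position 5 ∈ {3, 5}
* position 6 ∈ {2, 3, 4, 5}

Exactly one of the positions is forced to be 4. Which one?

position 4

position 1 has just one choice, so position 1 = 5. So position 3, position 4, position 5, position 6 can't be 5.
position 2's domain is down to {1}, so position 2 = 1. Eliminate 1 elsewhere: position 4.
position 5 must be 3 (only option left). So position 4, position 6 can't be 3.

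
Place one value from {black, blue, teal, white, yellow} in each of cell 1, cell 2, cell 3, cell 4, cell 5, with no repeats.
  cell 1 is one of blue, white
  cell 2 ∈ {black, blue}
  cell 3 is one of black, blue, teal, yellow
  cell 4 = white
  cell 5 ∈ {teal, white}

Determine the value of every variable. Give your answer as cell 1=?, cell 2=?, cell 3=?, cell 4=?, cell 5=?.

cell 1=blue, cell 2=black, cell 3=yellow, cell 4=white, cell 5=teal

cell 4's domain is down to {white}, so cell 4 = white. Strike white from cell 1, cell 5.
cell 5 must be teal (only option left). Remove teal from cell 3.
cell 1 must be blue (only option left). Eliminate blue elsewhere: cell 2, cell 3.
cell 2's domain is down to {black}, so cell 2 = black. Eliminate black elsewhere: cell 3.
cell 3 must be yellow (only option left).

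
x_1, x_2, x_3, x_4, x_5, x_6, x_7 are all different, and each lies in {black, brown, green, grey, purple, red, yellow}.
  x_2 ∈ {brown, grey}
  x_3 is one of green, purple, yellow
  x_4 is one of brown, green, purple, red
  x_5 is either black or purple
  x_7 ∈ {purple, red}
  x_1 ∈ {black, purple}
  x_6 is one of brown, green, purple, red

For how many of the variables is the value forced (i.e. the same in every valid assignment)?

3

The 7 variables together cover exactly {black, brown, green, grey, purple, red, yellow} — 7 values for 7 variables — and grey appears only in x_2's list, so x_2 = grey.
The 6 still-open variables draw from only 6 values {black, brown, green, purple, red, yellow}, so each is used; only x_3 can be yellow, hence x_3 = yellow.
x_1 and x_5 between them cover only {black, purple} — a naked pair. Remove those values from x_4, x_6, x_7.
That leaves x_7 = red. So x_4, x_6 can't be red.
Determined: x_2=grey, x_3=yellow, x_7=red. The other variables each still have more than one consistent value. That makes 3.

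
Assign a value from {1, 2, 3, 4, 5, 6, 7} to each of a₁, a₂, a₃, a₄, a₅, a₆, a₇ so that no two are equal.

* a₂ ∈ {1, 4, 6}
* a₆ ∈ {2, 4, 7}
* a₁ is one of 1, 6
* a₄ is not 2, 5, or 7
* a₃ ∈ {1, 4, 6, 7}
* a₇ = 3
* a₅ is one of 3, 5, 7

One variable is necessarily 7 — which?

a₇'s domain is down to {3}, so a₇ = 3. Remove 3 from a₄, a₅.
Among the 6 still-open variables, 2 fits only a₆ (and all 6 values in {1, 2, 4, 5, 6, 7} must be used), so a₆ = 2.
The 5 still-open variables draw from only 5 values {1, 4, 5, 6, 7}, so each is used; only a₅ can be 5, hence a₅ = 5.
The 4 still-open variables together cover exactly {1, 4, 6, 7} — 4 values for 4 variables — and 7 appears only in a₃'s list, so a₃ = 7.

a₃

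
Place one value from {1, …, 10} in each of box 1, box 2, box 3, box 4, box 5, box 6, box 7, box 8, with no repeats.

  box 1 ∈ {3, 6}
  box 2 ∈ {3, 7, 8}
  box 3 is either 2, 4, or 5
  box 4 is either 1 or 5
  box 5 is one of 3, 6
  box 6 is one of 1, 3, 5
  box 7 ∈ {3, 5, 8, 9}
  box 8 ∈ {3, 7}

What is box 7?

box 1 and box 5 share exactly the 2 values {3, 6}; by pigeonhole those values go to them, so strike 3, 6 from box 2, box 6, box 7, box 8.
box 8 has just one choice, so box 8 = 7. Remove 7 from box 2.
That leaves box 2 = 8. Remove 8 from box 7.
box 4 and box 6 between them cover only {1, 5} — a naked pair. Remove those values from box 3, box 7.
So box 7 = 9.

9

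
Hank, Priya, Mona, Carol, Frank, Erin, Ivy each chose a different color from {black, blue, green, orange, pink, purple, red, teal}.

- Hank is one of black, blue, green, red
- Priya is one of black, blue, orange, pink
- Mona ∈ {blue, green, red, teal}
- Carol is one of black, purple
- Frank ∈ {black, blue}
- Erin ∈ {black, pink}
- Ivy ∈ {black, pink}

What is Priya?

orange

Erin and Ivy share exactly the 2 values {black, pink}; by pigeonhole those values go to them, so strike black, pink from Hank, Priya, Carol, Frank.
Carol has just one choice, so Carol = purple.
Frank's domain is down to {blue}, so Frank = blue. So Hank, Priya, Mona can't be blue.
So Priya = orange.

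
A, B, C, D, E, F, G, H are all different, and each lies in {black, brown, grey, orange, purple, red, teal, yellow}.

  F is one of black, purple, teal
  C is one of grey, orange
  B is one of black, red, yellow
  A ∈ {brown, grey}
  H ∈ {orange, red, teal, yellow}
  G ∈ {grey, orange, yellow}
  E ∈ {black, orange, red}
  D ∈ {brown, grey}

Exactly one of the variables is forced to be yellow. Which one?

G

The 8 variables draw from only 8 values {black, brown, grey, orange, purple, red, teal, yellow}, so each is used; only F can be purple, hence F = purple.
The 7 still-open variables draw from only 7 values {black, brown, grey, orange, red, teal, yellow}, so each is used; only H can be teal, hence H = teal.
A and D share exactly the 2 values {brown, grey}; by pigeonhole those values go to them, so strike brown, grey from C, G.
That leaves C = orange. Strike orange from E, G.
So yellow goes to G.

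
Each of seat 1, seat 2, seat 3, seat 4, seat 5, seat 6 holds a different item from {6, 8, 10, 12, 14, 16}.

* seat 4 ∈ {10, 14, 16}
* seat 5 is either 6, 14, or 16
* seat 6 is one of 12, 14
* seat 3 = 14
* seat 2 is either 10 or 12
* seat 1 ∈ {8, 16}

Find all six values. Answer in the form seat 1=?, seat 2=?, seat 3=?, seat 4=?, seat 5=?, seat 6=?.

seat 3's domain is down to {14}, so seat 3 = 14. So seat 4, seat 5, seat 6 can't be 14.
seat 6 has just one choice, so seat 6 = 12. Eliminate 12 elsewhere: seat 2.
seat 2 must be 10 (only option left). Remove 10 from seat 4.
seat 4 must be 16 (only option left). So seat 1, seat 5 can't be 16.
That leaves seat 5 = 6.
seat 1's domain is down to {8}, so seat 1 = 8.

seat 1=8, seat 2=10, seat 3=14, seat 4=16, seat 5=6, seat 6=12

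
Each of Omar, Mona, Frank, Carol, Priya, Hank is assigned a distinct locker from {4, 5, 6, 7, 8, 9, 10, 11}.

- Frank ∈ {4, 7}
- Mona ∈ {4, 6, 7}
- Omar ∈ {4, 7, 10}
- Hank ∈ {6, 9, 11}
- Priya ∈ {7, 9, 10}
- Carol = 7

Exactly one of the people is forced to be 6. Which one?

Carol's domain is down to {7}, so Carol = 7. Strike 7 from Omar, Mona, Frank, Priya.
Frank has just one choice, so Frank = 4. So Omar, Mona can't be 4.
So 6 goes to Mona.

Mona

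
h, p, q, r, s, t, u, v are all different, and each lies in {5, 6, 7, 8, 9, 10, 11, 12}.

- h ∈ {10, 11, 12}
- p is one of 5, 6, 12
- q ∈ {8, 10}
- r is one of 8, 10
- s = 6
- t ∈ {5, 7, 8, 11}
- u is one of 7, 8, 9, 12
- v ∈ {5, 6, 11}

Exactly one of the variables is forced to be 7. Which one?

t

s has just one choice, so s = 6. Strike 6 from p, v.
Among the 7 still-open variables, 9 fits only u (and all 7 values in {5, 7, 8, 9, 10, 11, 12} must be used), so u = 9.
Among the 6 still-open variables, 7 fits only t (and all 6 values in {5, 7, 8, 10, 11, 12} must be used), so t = 7.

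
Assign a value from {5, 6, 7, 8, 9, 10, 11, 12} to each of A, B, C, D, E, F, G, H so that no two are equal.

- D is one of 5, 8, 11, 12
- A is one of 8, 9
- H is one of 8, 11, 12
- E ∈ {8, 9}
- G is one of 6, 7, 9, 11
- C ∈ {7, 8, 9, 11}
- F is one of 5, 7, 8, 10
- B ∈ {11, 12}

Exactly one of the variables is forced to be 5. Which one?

The 8 variables together cover exactly {5, 6, 7, 8, 9, 10, 11, 12} — 8 values for 8 variables — and 6 appears only in G's list, so G = 6.
The 7 still-open variables together cover exactly {5, 7, 8, 9, 10, 11, 12} — 7 values for 7 variables — and 10 appears only in F's list, so F = 10.
Among the 6 still-open variables, 5 fits only D (and all 6 values in {5, 7, 8, 9, 11, 12} must be used), so D = 5.

D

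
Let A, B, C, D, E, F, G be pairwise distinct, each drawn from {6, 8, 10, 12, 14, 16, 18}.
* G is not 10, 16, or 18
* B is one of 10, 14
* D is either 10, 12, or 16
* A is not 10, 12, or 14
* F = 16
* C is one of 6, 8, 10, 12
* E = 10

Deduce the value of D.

12

E must be 10 (only option left). So B, C, D can't be 10.
F must be 16 (only option left). Remove 16 from A, D.
So D = 12.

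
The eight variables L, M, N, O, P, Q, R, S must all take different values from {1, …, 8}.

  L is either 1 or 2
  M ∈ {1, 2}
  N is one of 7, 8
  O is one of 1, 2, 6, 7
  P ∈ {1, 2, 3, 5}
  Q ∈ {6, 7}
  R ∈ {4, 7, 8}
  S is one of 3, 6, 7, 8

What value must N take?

The 8 variables together cover exactly {1, 2, 3, 4, 5, 6, 7, 8} — 8 values for 8 variables — and 4 appears only in R's list, so R = 4.
The 7 still-open variables together cover exactly {1, 2, 3, 5, 6, 7, 8} — 7 values for 7 variables — and 5 appears only in P's list, so P = 5.
The 6 still-open variables draw from only 6 values {1, 2, 3, 6, 7, 8}, so each is used; only S can be 3, hence S = 3.
The 5 still-open variables together cover exactly {1, 2, 6, 7, 8} — 5 values for 5 variables — and 8 appears only in N's list, so N = 8.

8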